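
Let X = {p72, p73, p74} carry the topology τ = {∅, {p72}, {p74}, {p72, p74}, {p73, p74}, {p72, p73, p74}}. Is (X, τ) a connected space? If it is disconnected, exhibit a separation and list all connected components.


(X, τ) is disconnected; components = [{p72}, {p73, p74}].

Find clopen sets (U ∈ τ with X ∖ U ∈ τ):
  U = ∅, X ∖ U = {p72, p73, p74} — both open, so U is clopen.
  U = {p72}, X ∖ U = {p73, p74} — both open, so U is clopen.
  U = {p73, p74}, X ∖ U = {p72} — both open, so U is clopen.
  U = {p72, p73, p74}, X ∖ U = ∅ — both open, so U is clopen.
Nontrivial clopen(s) exist: e.g. {p72}. So (X, τ) is disconnected.
Compute connected components by grouping points that agree on all clopens:
  component: {p72}
  component: {p73, p74}


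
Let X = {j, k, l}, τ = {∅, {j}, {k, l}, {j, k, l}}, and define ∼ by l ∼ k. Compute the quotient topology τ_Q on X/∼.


X/∼ = {[j], [k=l]}; |τ_Q| = 4.

Equivalence classes: [j], [k=l].
Quotient map π: X → X/∼ sends j ↦ [j], k ↦ [k=l], l ↦ [k=l].
For each subset V ⊆ X/∼, compute π^{-1}(V) ⊆ X and check whether π^{-1}(V) ∈ τ. V is open in τ_Q iff π^{-1}(V) ∈ τ.
  V = {}: π^{-1}(V) = ∅ ∈ τ ✓.
  V = {[j]}: π^{-1}(V) = {j} ∈ τ ✓.
  V = {[k=l]}: π^{-1}(V) = {k, l} ∈ τ ✓.
  V = {[j], [k=l]}: π^{-1}(V) = {j, k, l} ∈ τ ✓.
Open sets in the quotient: τ_Q = {{}, {[j]}, {[k=l]}, {[j], [k=l]}} (4 elements).


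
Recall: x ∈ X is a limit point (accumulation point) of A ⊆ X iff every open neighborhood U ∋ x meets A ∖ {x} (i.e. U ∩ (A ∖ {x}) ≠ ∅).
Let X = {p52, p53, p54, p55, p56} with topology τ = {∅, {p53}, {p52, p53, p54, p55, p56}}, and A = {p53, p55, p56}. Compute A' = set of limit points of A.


A' = {p52, p54, p55, p56}

For each x ∈ X, list the open sets U ∈ τ with x ∈ U, then check whether U ∩ (A ∖ {x}) ≠ ∅ for every such U.
  x = p52: opens ∋ x are {p52, p53, p54, p55, p56}; each meets A ∖ {p52}, so x IS a limit point.
  x = p53: open {p53} ∋ x has {p53} ∩ (A ∖ {p53}) = ∅, so x is NOT a limit point.
  x = p54: opens ∋ x are {p52, p53, p54, p55, p56}; each meets A ∖ {p54}, so x IS a limit point.
  x = p55: opens ∋ x are {p52, p53, p54, p55, p56}; each meets A ∖ {p55}, so x IS a limit point.
  x = p56: opens ∋ x are {p52, p53, p54, p55, p56}; each meets A ∖ {p56}, so x IS a limit point.
Collecting: A' = {p52, p54, p55, p56}.


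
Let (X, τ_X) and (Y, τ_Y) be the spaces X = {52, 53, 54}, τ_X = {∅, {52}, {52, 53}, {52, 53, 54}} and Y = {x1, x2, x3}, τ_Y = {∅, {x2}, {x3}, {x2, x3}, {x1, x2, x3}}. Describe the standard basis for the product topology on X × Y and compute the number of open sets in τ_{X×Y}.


Basis B = {∅ × ∅, {52} × {x2}, {52} × {x3}, {52} × {x2, x3}, {52, 53} × {x2}, {52, 53} × {x3}, {52} × {x1, x2, x3}, {52, 53, 54} × {x2}, {52, 53, 54} × {x3}, {52, 53} × {x2, x3}, {52, 53} × {x1, x2, x3}, {52, 53, 54} × {x2, x3}, {52, 53, 54} × {x1, x2, x3}}; |τ_{X×Y}| = 30.

Enumerate products U × V with U ∈ τ_X, V ∈ τ_Y (deduplicated):
  ∅ × ∅ = {} (∅)
  {52} × {x2} = {(52,x2)}
  {52} × {x3} = {(52,x3)}
  {52} × {x2, x3} = {(52,x2), (52,x3)}
  {52, 53} × {x2} = {(52,x2), (53,x2)}
  {52, 53} × {x3} = {(52,x3), (53,x3)}
  {52} × {x1, x2, x3} = {(52,x1), (52,x2), (52,x3)}
  {52, 53, 54} × {x2} = {(52,x2), (53,x2), (54,x2)}
  {52, 53, 54} × {x3} = {(52,x3), (53,x3), (54,x3)}
  {52, 53} × {x2, x3} = {(52,x2), (52,x3), (53,x2), (53,x3)}
  {52, 53} × {x1, x2, x3} = {(52,x1), (52,x2), (52,x3), (53,x1), (53,x2), (53,x3)}
  {52, 53, 54} × {x2, x3} = {(52,x2), (52,x3), (53,x2), (53,x3), (54,x2), (54,x3)}
  {52, 53, 54} × {x1, x2, x3} = {(52,x1), (52,x2), (52,x3), (53,x1), (53,x2), (53,x3), (54,x1), (54,x2), (54,x3)}
These 13 distinct sets form the basis B.
Close under arbitrary unions to get τ_{X×Y}; counting gives |τ_{X×Y}| = 30.


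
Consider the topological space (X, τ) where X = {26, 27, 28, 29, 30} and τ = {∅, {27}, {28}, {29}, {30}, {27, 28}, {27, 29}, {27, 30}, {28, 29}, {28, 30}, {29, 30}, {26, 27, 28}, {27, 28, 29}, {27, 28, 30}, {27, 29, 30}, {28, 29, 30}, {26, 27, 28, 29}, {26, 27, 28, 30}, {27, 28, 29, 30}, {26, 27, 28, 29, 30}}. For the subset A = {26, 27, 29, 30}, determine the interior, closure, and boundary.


int(A) = {27, 29, 30}, cl(A) = {26, 27, 29, 30}, ∂A = {26}.

Closed sets in (X, τ) are complements of opens:
  closed(X, τ) = {∅, {26}, {29}, {30}, {26, 27}, {26, 28}, {26, 29}, {26, 30}, {29, 30}, {26, 27, 28}, {26, 27, 29}, {26, 27, 30}, {26, 28, 29}, {26, 28, 30}, {26, 29, 30}, {26, 27, 28, 29}, {26, 27, 28, 30}, {26, 27, 29, 30}, {26, 28, 29, 30}, {26, 27, 28, 29, 30}}.
int(A) = ⋃ {U ∈ τ : U ⊆ A}. Opens contained in A: ∅, {27}, {29}, {30}, {27, 29}, {27, 30}, {29, 30}, {27, 29, 30}.
Taking the union of these: int(A) = {27, 29, 30}.
cl(A) = ⋂ {C closed : A ⊆ C}. Closed sets containing A: {26, 27, 29, 30}, {26, 27, 28, 29, 30}.
Intersecting these: cl(A) = {26, 27, 29, 30}.
∂A = cl(A) ∖ int(A) = {26, 27, 29, 30} ∖ {27, 29, 30} = {26}.


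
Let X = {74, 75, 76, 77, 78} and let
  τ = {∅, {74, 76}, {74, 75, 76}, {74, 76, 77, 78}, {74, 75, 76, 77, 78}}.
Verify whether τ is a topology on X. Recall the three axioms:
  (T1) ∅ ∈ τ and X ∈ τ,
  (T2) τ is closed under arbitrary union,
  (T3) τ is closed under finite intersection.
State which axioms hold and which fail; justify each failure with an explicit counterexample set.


τ IS a topology on X.

Axiom (T1): ∅ ∈ τ? Yes; X ∈ τ? Yes.
Axiom (T2/T3): check pairwise unions and intersections of members of τ.
All pairwise intersections and unions checked — each lies in τ. Therefore τ satisfies (T1), (T2), (T3): it IS a topology on X.


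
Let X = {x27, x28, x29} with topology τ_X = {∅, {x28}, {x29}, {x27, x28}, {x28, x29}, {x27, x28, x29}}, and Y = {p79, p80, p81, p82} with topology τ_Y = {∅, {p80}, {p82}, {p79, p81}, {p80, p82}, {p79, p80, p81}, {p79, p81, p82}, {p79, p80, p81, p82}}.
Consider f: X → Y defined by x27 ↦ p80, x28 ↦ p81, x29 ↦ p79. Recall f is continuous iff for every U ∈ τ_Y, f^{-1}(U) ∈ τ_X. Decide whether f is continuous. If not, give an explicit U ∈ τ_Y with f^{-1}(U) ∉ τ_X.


f is NOT continuous.

Compute f^{-1}(U) for each U ∈ τ_Y:
  U = ∅: f^{-1}(U) = ∅ ∈ τ_X ✓.
  U = {p80}: f^{-1}(U) = {x27} ∉ τ_X ✗.
  U = {p82}: f^{-1}(U) = ∅ ∈ τ_X ✓.
  U = {p79, p81}: f^{-1}(U) = {x28, x29} ∈ τ_X ✓.
  U = {p80, p82}: f^{-1}(U) = {x27} ∉ τ_X ✗.
  U = {p79, p80, p81}: f^{-1}(U) = {x27, x28, x29} ∈ τ_X ✓.
  U = {p79, p81, p82}: f^{-1}(U) = {x28, x29} ∈ τ_X ✓.
  U = {p79, p80, p81, p82}: f^{-1}(U) = {x27, x28, x29} ∈ τ_X ✓.
Found U = {p80} with f^{-1}(U) = {x27} not in τ_X. Therefore f is NOT continuous.


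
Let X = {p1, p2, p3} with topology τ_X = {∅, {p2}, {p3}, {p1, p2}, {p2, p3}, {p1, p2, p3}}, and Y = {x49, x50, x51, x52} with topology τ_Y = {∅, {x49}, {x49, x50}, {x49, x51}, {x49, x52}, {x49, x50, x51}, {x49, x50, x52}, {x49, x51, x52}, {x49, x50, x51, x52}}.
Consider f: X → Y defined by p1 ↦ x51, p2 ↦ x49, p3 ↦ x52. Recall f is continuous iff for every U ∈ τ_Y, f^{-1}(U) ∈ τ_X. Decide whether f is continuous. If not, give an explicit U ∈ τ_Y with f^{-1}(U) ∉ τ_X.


f IS continuous.

Compute f^{-1}(U) for each U ∈ τ_Y:
  U = ∅: f^{-1}(U) = ∅ ∈ τ_X ✓.
  U = {x49}: f^{-1}(U) = {p2} ∈ τ_X ✓.
  U = {x49, x50}: f^{-1}(U) = {p2} ∈ τ_X ✓.
  U = {x49, x51}: f^{-1}(U) = {p1, p2} ∈ τ_X ✓.
  U = {x49, x52}: f^{-1}(U) = {p2, p3} ∈ τ_X ✓.
  U = {x49, x50, x51}: f^{-1}(U) = {p1, p2} ∈ τ_X ✓.
  U = {x49, x50, x52}: f^{-1}(U) = {p2, p3} ∈ τ_X ✓.
  U = {x49, x51, x52}: f^{-1}(U) = {p1, p2, p3} ∈ τ_X ✓.
  U = {x49, x50, x51, x52}: f^{-1}(U) = {p1, p2, p3} ∈ τ_X ✓.
Every preimage lies in τ_X, so f IS continuous.


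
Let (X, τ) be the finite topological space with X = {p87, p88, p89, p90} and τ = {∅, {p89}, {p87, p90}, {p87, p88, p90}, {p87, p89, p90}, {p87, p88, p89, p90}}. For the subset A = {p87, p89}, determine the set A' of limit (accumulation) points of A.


A' = {p88, p90}

For each x ∈ X, list the open sets U ∈ τ with x ∈ U, then check whether U ∩ (A ∖ {x}) ≠ ∅ for every such U.
  x = p87: open {p87, p90} ∋ x has {p87, p90} ∩ (A ∖ {p87}) = ∅, so x is NOT a limit point.
  x = p88: opens ∋ x are {p87, p88, p90}, {p87, p88, p89, p90}; each meets A ∖ {p88}, so x IS a limit point.
  x = p89: open {p89} ∋ x has {p89} ∩ (A ∖ {p89}) = ∅, so x is NOT a limit point.
  x = p90: opens ∋ x are {p87, p90}, {p87, p88, p90}, {p87, p89, p90}, {p87, p88, p89, p90}; each meets A ∖ {p90}, so x IS a limit point.
Collecting: A' = {p88, p90}.


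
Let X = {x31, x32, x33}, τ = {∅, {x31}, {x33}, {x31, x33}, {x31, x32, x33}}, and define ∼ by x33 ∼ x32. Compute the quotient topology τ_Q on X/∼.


X/∼ = {[x31], [x32=x33]}; |τ_Q| = 3.

Equivalence classes: [x31], [x32=x33].
Quotient map π: X → X/∼ sends x31 ↦ [x31], x32 ↦ [x32=x33], x33 ↦ [x32=x33].
For each subset V ⊆ X/∼, compute π^{-1}(V) ⊆ X and check whether π^{-1}(V) ∈ τ. V is open in τ_Q iff π^{-1}(V) ∈ τ.
  V = {}: π^{-1}(V) = ∅ ∈ τ ✓.
  V = {[x31]}: π^{-1}(V) = {x31} ∈ τ ✓.
  V = {[x32=x33]}: π^{-1}(V) = {x32, x33} ∉ τ ✗.
  V = {[x31], [x32=x33]}: π^{-1}(V) = {x31, x32, x33} ∈ τ ✓.
Open sets in the quotient: τ_Q = {{}, {[x31]}, {[x31], [x32=x33]}} (3 elements).


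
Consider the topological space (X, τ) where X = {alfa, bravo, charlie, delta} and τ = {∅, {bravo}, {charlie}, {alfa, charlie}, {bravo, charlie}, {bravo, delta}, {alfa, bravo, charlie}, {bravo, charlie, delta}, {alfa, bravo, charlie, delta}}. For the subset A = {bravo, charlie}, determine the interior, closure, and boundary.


int(A) = {bravo, charlie}, cl(A) = {alfa, bravo, charlie, delta}, ∂A = {alfa, delta}.

Closed sets in (X, τ) are complements of opens:
  closed(X, τ) = {∅, {alfa}, {delta}, {alfa, charlie}, {alfa, delta}, {bravo, delta}, {alfa, bravo, delta}, {alfa, charlie, delta}, {alfa, bravo, charlie, delta}}.
int(A) = ⋃ {U ∈ τ : U ⊆ A}. Opens contained in A: ∅, {bravo}, {charlie}, {bravo, charlie}.
Taking the union of these: int(A) = {bravo, charlie}.
cl(A) = ⋂ {C closed : A ⊆ C}. Closed sets containing A: {alfa, bravo, charlie, delta}.
Intersecting these: cl(A) = {alfa, bravo, charlie, delta}.
∂A = cl(A) ∖ int(A) = {alfa, bravo, charlie, delta} ∖ {bravo, charlie} = {alfa, delta}.


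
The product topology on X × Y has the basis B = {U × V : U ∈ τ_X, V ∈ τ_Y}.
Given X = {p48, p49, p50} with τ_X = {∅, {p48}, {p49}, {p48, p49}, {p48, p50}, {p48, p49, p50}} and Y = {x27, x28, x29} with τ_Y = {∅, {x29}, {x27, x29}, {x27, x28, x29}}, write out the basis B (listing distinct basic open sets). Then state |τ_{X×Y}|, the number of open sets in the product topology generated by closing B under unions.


Basis B = {∅ × ∅, {p48} × {x29}, {p49} × {x29}, {p48} × {x27, x29}, {p48, p49} × {x29}, {p48, p50} × {x29}, {p49} × {x27, x29}, {p48} × {x27, x28, x29}, {p48, p49, p50} × {x29}, {p49} × {x27, x28, x29}, {p48, p49} × {x27, x29}, {p48, p50} × {x27, x29}, {p48, p49} × {x27, x28, x29}, {p48, p50} × {x27, x28, x29}, {p48, p49, p50} × {x27, x29}, {p48, p49, p50} × {x27, x28, x29}}; |τ_{X×Y}| = 40.

Enumerate products U × V with U ∈ τ_X, V ∈ τ_Y (deduplicated):
  ∅ × ∅ = {} (∅)
  {p48} × {x29} = {(p48,x29)}
  {p49} × {x29} = {(p49,x29)}
  {p48} × {x27, x29} = {(p48,x27), (p48,x29)}
  {p48, p49} × {x29} = {(p48,x29), (p49,x29)}
  {p48, p50} × {x29} = {(p48,x29), (p50,x29)}
  {p49} × {x27, x29} = {(p49,x27), (p49,x29)}
  {p48} × {x27, x28, x29} = {(p48,x27), (p48,x28), (p48,x29)}
  {p48, p49, p50} × {x29} = {(p48,x29), (p49,x29), (p50,x29)}
  {p49} × {x27, x28, x29} = {(p49,x27), (p49,x28), (p49,x29)}
  {p48, p49} × {x27, x29} = {(p48,x27), (p48,x29), (p49,x27), (p49,x29)}
  {p48, p50} × {x27, x29} = {(p48,x27), (p48,x29), (p50,x27), (p50,x29)}
  {p48, p49} × {x27, x28, x29} = {(p48,x27), (p48,x28), (p48,x29), (p49,x27), (p49,x28), (p49,x29)}
  {p48, p50} × {x27, x28, x29} = {(p48,x27), (p48,x28), (p48,x29), (p50,x27), (p50,x28), (p50,x29)}
  {p48, p49, p50} × {x27, x29} = {(p48,x27), (p48,x29), (p49,x27), (p49,x29), (p50,x27), (p50,x29)}
  {p48, p49, p50} × {x27, x28, x29} = {(p48,x27), (p48,x28), (p48,x29), (p49,x27), (p49,x28), (p49,x29), (p50,x27), (p50,x28), (p50,x29)}
These 16 distinct sets form the basis B.
Close under arbitrary unions to get τ_{X×Y}; counting gives |τ_{X×Y}| = 40.


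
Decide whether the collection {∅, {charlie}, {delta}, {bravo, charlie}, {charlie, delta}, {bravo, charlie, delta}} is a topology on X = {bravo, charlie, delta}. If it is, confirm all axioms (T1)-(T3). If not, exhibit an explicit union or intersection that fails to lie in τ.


τ IS a topology on X.

Axiom (T1): ∅ ∈ τ? Yes; X ∈ τ? Yes.
Axiom (T2/T3): check pairwise unions and intersections of members of τ.
All pairwise intersections and unions checked — each lies in τ. Therefore τ satisfies (T1), (T2), (T3): it IS a topology on X.


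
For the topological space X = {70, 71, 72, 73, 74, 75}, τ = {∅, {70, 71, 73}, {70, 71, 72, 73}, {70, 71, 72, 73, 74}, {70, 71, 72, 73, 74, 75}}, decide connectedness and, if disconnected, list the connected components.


(X, τ) is connected.

Find clopen sets (U ∈ τ with X ∖ U ∈ τ):
  U = ∅, X ∖ U = {70, 71, 72, 73, 74, 75} — both open, so U is clopen.
  U = {70, 71, 72, 73, 74, 75}, X ∖ U = ∅ — both open, so U is clopen.
Only trivial clopens (∅ and X) exist, so (X, τ) is connected.
Compute connected components by grouping points that agree on all clopens:
  component: {70, 71, 72, 73, 74, 75}


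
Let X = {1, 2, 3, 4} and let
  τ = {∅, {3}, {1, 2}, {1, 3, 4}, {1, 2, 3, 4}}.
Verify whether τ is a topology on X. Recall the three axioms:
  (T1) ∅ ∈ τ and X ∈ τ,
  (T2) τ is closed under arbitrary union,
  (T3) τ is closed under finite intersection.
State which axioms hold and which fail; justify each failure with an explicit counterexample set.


τ is NOT a topology on X.

Axiom (T1): ∅ ∈ τ? Yes; X ∈ τ? Yes.
Axiom (T2/T3): check pairwise unions and intersections of members of τ.
Counterexample for (T2): {3} ∪ {1, 2} = {1, 2, 3} ∉ τ. Therefore τ is NOT a topology.


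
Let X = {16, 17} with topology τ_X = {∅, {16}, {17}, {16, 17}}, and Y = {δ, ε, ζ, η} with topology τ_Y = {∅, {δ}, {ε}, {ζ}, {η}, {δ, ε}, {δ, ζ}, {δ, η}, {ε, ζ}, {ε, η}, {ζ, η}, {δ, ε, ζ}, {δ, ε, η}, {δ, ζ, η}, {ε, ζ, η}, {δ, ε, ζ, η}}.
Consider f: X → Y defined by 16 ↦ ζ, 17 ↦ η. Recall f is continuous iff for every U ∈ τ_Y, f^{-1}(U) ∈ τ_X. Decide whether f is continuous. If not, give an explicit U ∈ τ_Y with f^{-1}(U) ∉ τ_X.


f IS continuous.

Compute f^{-1}(U) for each U ∈ τ_Y:
  U = ∅: f^{-1}(U) = ∅ ∈ τ_X ✓.
  U = {δ}: f^{-1}(U) = ∅ ∈ τ_X ✓.
  U = {ε}: f^{-1}(U) = ∅ ∈ τ_X ✓.
  U = {ζ}: f^{-1}(U) = {16} ∈ τ_X ✓.
  U = {η}: f^{-1}(U) = {17} ∈ τ_X ✓.
  U = {δ, ε}: f^{-1}(U) = ∅ ∈ τ_X ✓.
  U = {δ, ζ}: f^{-1}(U) = {16} ∈ τ_X ✓.
  U = {δ, η}: f^{-1}(U) = {17} ∈ τ_X ✓.
  U = {ε, ζ}: f^{-1}(U) = {16} ∈ τ_X ✓.
  U = {ε, η}: f^{-1}(U) = {17} ∈ τ_X ✓.
  U = {ζ, η}: f^{-1}(U) = {16, 17} ∈ τ_X ✓.
  U = {δ, ε, ζ}: f^{-1}(U) = {16} ∈ τ_X ✓.
  U = {δ, ε, η}: f^{-1}(U) = {17} ∈ τ_X ✓.
  U = {δ, ζ, η}: f^{-1}(U) = {16, 17} ∈ τ_X ✓.
  U = {ε, ζ, η}: f^{-1}(U) = {16, 17} ∈ τ_X ✓.
  U = {δ, ε, ζ, η}: f^{-1}(U) = {16, 17} ∈ τ_X ✓.
Every preimage lies in τ_X, so f IS continuous.


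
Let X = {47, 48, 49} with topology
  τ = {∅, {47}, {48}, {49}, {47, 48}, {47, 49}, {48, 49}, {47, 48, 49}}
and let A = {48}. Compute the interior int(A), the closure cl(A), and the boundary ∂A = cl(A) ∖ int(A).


int(A) = {48}, cl(A) = {48}, ∂A = ∅.

Closed sets in (X, τ) are complements of opens:
  closed(X, τ) = {∅, {47}, {48}, {49}, {47, 48}, {47, 49}, {48, 49}, {47, 48, 49}}.
int(A) = ⋃ {U ∈ τ : U ⊆ A}. Opens contained in A: ∅, {48}.
Taking the union of these: int(A) = {48}.
cl(A) = ⋂ {C closed : A ⊆ C}. Closed sets containing A: {48}, {47, 48}, {48, 49}, {47, 48, 49}.
Intersecting these: cl(A) = {48}.
∂A = cl(A) ∖ int(A) = {48} ∖ {48} = ∅.


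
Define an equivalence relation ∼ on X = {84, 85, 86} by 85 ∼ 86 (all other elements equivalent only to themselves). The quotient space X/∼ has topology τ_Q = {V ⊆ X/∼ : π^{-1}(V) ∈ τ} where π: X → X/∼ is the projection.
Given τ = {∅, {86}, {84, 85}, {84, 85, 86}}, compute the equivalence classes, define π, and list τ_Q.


X/∼ = {[84], [85=86]}; |τ_Q| = 2.

Equivalence classes: [84], [85=86].
Quotient map π: X → X/∼ sends 84 ↦ [84], 85 ↦ [85=86], 86 ↦ [85=86].
For each subset V ⊆ X/∼, compute π^{-1}(V) ⊆ X and check whether π^{-1}(V) ∈ τ. V is open in τ_Q iff π^{-1}(V) ∈ τ.
  V = {}: π^{-1}(V) = ∅ ∈ τ ✓.
  V = {[84]}: π^{-1}(V) = {84} ∉ τ ✗.
  V = {[85=86]}: π^{-1}(V) = {85, 86} ∉ τ ✗.
  V = {[84], [85=86]}: π^{-1}(V) = {84, 85, 86} ∈ τ ✓.
Open sets in the quotient: τ_Q = {{}, {[84], [85=86]}} (2 elements).


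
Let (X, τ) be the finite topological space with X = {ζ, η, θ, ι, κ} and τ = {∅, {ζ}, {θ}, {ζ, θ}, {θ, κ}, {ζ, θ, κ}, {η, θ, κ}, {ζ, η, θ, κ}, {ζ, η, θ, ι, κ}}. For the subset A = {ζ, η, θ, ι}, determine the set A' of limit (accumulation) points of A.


A' = {η, ι, κ}

For each x ∈ X, list the open sets U ∈ τ with x ∈ U, then check whether U ∩ (A ∖ {x}) ≠ ∅ for every such U.
  x = ζ: open {ζ} ∋ x has {ζ} ∩ (A ∖ {ζ}) = ∅, so x is NOT a limit point.
  x = η: opens ∋ x are {η, θ, κ}, {ζ, η, θ, κ}, {ζ, η, θ, ι, κ}; each meets A ∖ {η}, so x IS a limit point.
  x = θ: open {θ} ∋ x has {θ} ∩ (A ∖ {θ}) = ∅, so x is NOT a limit point.
  x = ι: opens ∋ x are {ζ, η, θ, ι, κ}; each meets A ∖ {ι}, so x IS a limit point.
  x = κ: opens ∋ x are {θ, κ}, {ζ, θ, κ}, {η, θ, κ}, {ζ, η, θ, κ}, {ζ, η, θ, ι, κ}; each meets A ∖ {κ}, so x IS a limit point.
Collecting: A' = {η, ι, κ}.


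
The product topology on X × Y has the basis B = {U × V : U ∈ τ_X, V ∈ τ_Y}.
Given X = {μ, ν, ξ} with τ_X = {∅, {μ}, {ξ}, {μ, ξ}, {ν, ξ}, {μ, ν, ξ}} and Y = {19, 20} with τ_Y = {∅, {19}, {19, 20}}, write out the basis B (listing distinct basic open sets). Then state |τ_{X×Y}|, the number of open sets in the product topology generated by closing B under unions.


Basis B = {∅ × ∅, {μ} × {19}, {ξ} × {19}, {μ} × {19, 20}, {μ, ξ} × {19}, {ν, ξ} × {19}, {ξ} × {19, 20}, {μ, ν, ξ} × {19}, {μ, ξ} × {19, 20}, {ν, ξ} × {19, 20}, {μ, ν, ξ} × {19, 20}}; |τ_{X×Y}| = 18.

Enumerate products U × V with U ∈ τ_X, V ∈ τ_Y (deduplicated):
  ∅ × ∅ = {} (∅)
  {μ} × {19} = {(μ,19)}
  {ξ} × {19} = {(ξ,19)}
  {μ} × {19, 20} = {(μ,19), (μ,20)}
  {μ, ξ} × {19} = {(μ,19), (ξ,19)}
  {ν, ξ} × {19} = {(ν,19), (ξ,19)}
  {ξ} × {19, 20} = {(ξ,19), (ξ,20)}
  {μ, ν, ξ} × {19} = {(μ,19), (ν,19), (ξ,19)}
  {μ, ξ} × {19, 20} = {(μ,19), (μ,20), (ξ,19), (ξ,20)}
  {ν, ξ} × {19, 20} = {(ν,19), (ν,20), (ξ,19), (ξ,20)}
  {μ, ν, ξ} × {19, 20} = {(μ,19), (μ,20), (ν,19), (ν,20), (ξ,19), (ξ,20)}
These 11 distinct sets form the basis B.
Close under arbitrary unions to get τ_{X×Y}; counting gives |τ_{X×Y}| = 18.


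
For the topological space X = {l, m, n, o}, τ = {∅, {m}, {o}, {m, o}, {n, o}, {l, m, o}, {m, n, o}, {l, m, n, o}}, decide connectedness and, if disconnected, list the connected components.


(X, τ) is connected.

Find clopen sets (U ∈ τ with X ∖ U ∈ τ):
  U = ∅, X ∖ U = {l, m, n, o} — both open, so U is clopen.
  U = {l, m, n, o}, X ∖ U = ∅ — both open, so U is clopen.
Only trivial clopens (∅ and X) exist, so (X, τ) is connected.
Compute connected components by grouping points that agree on all clopens:
  component: {l, m, n, o}


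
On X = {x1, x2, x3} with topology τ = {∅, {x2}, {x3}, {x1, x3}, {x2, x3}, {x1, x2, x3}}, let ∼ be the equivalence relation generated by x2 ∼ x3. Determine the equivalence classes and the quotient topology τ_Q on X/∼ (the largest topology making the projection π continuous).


X/∼ = {[x1], [x2=x3]}; |τ_Q| = 3.

Equivalence classes: [x1], [x2=x3].
Quotient map π: X → X/∼ sends x1 ↦ [x1], x2 ↦ [x2=x3], x3 ↦ [x2=x3].
For each subset V ⊆ X/∼, compute π^{-1}(V) ⊆ X and check whether π^{-1}(V) ∈ τ. V is open in τ_Q iff π^{-1}(V) ∈ τ.
  V = {}: π^{-1}(V) = ∅ ∈ τ ✓.
  V = {[x1]}: π^{-1}(V) = {x1} ∉ τ ✗.
  V = {[x2=x3]}: π^{-1}(V) = {x2, x3} ∈ τ ✓.
  V = {[x1], [x2=x3]}: π^{-1}(V) = {x1, x2, x3} ∈ τ ✓.
Open sets in the quotient: τ_Q = {{}, {[x2=x3]}, {[x1], [x2=x3]}} (3 elements).


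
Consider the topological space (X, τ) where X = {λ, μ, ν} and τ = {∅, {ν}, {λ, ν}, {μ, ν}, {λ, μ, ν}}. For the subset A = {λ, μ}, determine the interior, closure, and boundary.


int(A) = ∅, cl(A) = {λ, μ}, ∂A = {λ, μ}.

Closed sets in (X, τ) are complements of opens:
  closed(X, τ) = {∅, {λ}, {μ}, {λ, μ}, {λ, μ, ν}}.
int(A) = ⋃ {U ∈ τ : U ⊆ A}. Opens contained in A: ∅.
Taking the union of these: int(A) = ∅.
cl(A) = ⋂ {C closed : A ⊆ C}. Closed sets containing A: {λ, μ}, {λ, μ, ν}.
Intersecting these: cl(A) = {λ, μ}.
∂A = cl(A) ∖ int(A) = {λ, μ} ∖ ∅ = {λ, μ}.


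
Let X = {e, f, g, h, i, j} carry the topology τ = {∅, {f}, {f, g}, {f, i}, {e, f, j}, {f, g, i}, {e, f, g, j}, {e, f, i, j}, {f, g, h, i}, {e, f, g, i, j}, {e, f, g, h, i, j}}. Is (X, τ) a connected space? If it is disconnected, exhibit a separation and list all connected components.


(X, τ) is connected.

Find clopen sets (U ∈ τ with X ∖ U ∈ τ):
  U = ∅, X ∖ U = {e, f, g, h, i, j} — both open, so U is clopen.
  U = {e, f, g, h, i, j}, X ∖ U = ∅ — both open, so U is clopen.
Only trivial clopens (∅ and X) exist, so (X, τ) is connected.
Compute connected components by grouping points that agree on all clopens:
  component: {e, f, g, h, i, j}


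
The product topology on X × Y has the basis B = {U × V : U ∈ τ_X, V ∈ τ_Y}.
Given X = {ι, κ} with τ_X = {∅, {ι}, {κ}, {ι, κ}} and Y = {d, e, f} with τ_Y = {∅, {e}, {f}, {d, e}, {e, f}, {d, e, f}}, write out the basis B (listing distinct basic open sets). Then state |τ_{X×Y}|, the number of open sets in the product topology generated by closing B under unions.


Basis B = {∅ × ∅, {ι} × {e}, {ι} × {f}, {κ} × {e}, {κ} × {f}, {ι} × {d, e}, {ι} × {e, f}, {ι, κ} × {e}, {ι, κ} × {f}, {κ} × {d, e}, {κ} × {e, f}, {ι} × {d, e, f}, {κ} × {d, e, f}, {ι, κ} × {d, e}, {ι, κ} × {e, f}, {ι, κ} × {d, e, f}}; |τ_{X×Y}| = 36.

Enumerate products U × V with U ∈ τ_X, V ∈ τ_Y (deduplicated):
  ∅ × ∅ = {} (∅)
  {ι} × {e} = {(ι,e)}
  {ι} × {f} = {(ι,f)}
  {κ} × {e} = {(κ,e)}
  {κ} × {f} = {(κ,f)}
  {ι} × {d, e} = {(ι,d), (ι,e)}
  {ι} × {e, f} = {(ι,e), (ι,f)}
  {ι, κ} × {e} = {(ι,e), (κ,e)}
  {ι, κ} × {f} = {(ι,f), (κ,f)}
  {κ} × {d, e} = {(κ,d), (κ,e)}
  {κ} × {e, f} = {(κ,e), (κ,f)}
  {ι} × {d, e, f} = {(ι,d), (ι,e), (ι,f)}
  {κ} × {d, e, f} = {(κ,d), (κ,e), (κ,f)}
  {ι, κ} × {d, e} = {(ι,d), (ι,e), (κ,d), (κ,e)}
  {ι, κ} × {e, f} = {(ι,e), (ι,f), (κ,e), (κ,f)}
  {ι, κ} × {d, e, f} = {(ι,d), (ι,e), (ι,f), (κ,d), (κ,e), (κ,f)}
These 16 distinct sets form the basis B.
Close under arbitrary unions to get τ_{X×Y}; counting gives |τ_{X×Y}| = 36.


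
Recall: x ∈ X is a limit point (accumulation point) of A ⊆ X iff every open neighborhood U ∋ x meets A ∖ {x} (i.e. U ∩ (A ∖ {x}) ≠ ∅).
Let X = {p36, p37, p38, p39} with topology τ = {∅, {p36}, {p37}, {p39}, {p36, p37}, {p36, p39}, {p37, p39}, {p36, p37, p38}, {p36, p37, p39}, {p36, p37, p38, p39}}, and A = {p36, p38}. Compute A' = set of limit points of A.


A' = {p38}

For each x ∈ X, list the open sets U ∈ τ with x ∈ U, then check whether U ∩ (A ∖ {x}) ≠ ∅ for every such U.
  x = p36: open {p36} ∋ x has {p36} ∩ (A ∖ {p36}) = ∅, so x is NOT a limit point.
  x = p37: open {p37} ∋ x has {p37} ∩ (A ∖ {p37}) = ∅, so x is NOT a limit point.
  x = p38: opens ∋ x are {p36, p37, p38}, {p36, p37, p38, p39}; each meets A ∖ {p38}, so x IS a limit point.
  x = p39: open {p39} ∋ x has {p39} ∩ (A ∖ {p39}) = ∅, so x is NOT a limit point.
Collecting: A' = {p38}.


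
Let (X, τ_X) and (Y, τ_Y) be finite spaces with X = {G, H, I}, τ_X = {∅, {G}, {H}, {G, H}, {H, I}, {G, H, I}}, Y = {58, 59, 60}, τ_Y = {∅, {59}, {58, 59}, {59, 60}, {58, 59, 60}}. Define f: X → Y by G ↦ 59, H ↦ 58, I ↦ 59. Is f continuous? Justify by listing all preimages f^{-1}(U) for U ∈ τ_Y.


f is NOT continuous.

Compute f^{-1}(U) for each U ∈ τ_Y:
  U = ∅: f^{-1}(U) = ∅ ∈ τ_X ✓.
  U = {59}: f^{-1}(U) = {G, I} ∉ τ_X ✗.
  U = {58, 59}: f^{-1}(U) = {G, H, I} ∈ τ_X ✓.
  U = {59, 60}: f^{-1}(U) = {G, I} ∉ τ_X ✗.
  U = {58, 59, 60}: f^{-1}(U) = {G, H, I} ∈ τ_X ✓.
Found U = {59} with f^{-1}(U) = {G, I} not in τ_X. Therefore f is NOT continuous.


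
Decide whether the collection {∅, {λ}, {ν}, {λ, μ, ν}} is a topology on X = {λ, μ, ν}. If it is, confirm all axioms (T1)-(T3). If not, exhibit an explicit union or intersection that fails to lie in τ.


τ is NOT a topology on X.

Axiom (T1): ∅ ∈ τ? Yes; X ∈ τ? Yes.
Axiom (T2/T3): check pairwise unions and intersections of members of τ.
Counterexample for (T2): {λ} ∪ {ν} = {λ, ν} ∉ τ. Therefore τ is NOT a topology.


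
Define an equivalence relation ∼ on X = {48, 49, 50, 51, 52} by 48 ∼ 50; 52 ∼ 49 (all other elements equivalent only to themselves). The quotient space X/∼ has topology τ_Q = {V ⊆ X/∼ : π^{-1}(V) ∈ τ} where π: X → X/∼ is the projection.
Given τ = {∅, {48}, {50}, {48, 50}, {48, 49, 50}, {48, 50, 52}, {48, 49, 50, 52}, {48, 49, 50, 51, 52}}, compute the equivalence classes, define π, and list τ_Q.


X/∼ = {[48=50], [49=52], [51]}; |τ_Q| = 4.

Equivalence classes: [48=50], [49=52], [51].
Quotient map π: X → X/∼ sends 48 ↦ [48=50], 49 ↦ [49=52], 50 ↦ [48=50], 51 ↦ [51], 52 ↦ [49=52].
For each subset V ⊆ X/∼, compute π^{-1}(V) ⊆ X and check whether π^{-1}(V) ∈ τ. V is open in τ_Q iff π^{-1}(V) ∈ τ.
  V = {}: π^{-1}(V) = ∅ ∈ τ ✓.
  V = {[48=50]}: π^{-1}(V) = {48, 50} ∈ τ ✓.
  V = {[49=52]}: π^{-1}(V) = {49, 52} ∉ τ ✗.
  V = {[48=50], [49=52]}: π^{-1}(V) = {48, 49, 50, 52} ∈ τ ✓.
  V = {[51]}: π^{-1}(V) = {51} ∉ τ ✗.
  V = {[48=50], [51]}: π^{-1}(V) = {48, 50, 51} ∉ τ ✗.
  V = {[49=52], [51]}: π^{-1}(V) = {49, 51, 52} ∉ τ ✗.
  V = {[48=50], [49=52], [51]}: π^{-1}(V) = {48, 49, 50, 51, 52} ∈ τ ✓.
Open sets in the quotient: τ_Q = {{}, {[48=50]}, {[48=50], [49=52]}, {[48=50], [49=52], [51]}} (4 elements).


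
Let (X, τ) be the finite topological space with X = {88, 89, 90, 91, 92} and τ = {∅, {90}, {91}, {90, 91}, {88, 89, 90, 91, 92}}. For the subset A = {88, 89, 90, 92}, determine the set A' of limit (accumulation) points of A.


A' = {88, 89, 92}

For each x ∈ X, list the open sets U ∈ τ with x ∈ U, then check whether U ∩ (A ∖ {x}) ≠ ∅ for every such U.
  x = 88: opens ∋ x are {88, 89, 90, 91, 92}; each meets A ∖ {88}, so x IS a limit point.
  x = 89: opens ∋ x are {88, 89, 90, 91, 92}; each meets A ∖ {89}, so x IS a limit point.
  x = 90: open {90} ∋ x has {90} ∩ (A ∖ {90}) = ∅, so x is NOT a limit point.
  x = 91: open {91} ∋ x has {91} ∩ (A ∖ {91}) = ∅, so x is NOT a limit point.
  x = 92: opens ∋ x are {88, 89, 90, 91, 92}; each meets A ∖ {92}, so x IS a limit point.
Collecting: A' = {88, 89, 92}.


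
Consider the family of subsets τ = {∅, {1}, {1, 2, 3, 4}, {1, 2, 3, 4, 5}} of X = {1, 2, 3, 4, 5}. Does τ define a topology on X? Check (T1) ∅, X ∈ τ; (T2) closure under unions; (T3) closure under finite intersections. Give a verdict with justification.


τ IS a topology on X.

Axiom (T1): ∅ ∈ τ? Yes; X ∈ τ? Yes.
Axiom (T2/T3): check pairwise unions and intersections of members of τ.
All pairwise intersections and unions checked — each lies in τ. Therefore τ satisfies (T1), (T2), (T3): it IS a topology on X.


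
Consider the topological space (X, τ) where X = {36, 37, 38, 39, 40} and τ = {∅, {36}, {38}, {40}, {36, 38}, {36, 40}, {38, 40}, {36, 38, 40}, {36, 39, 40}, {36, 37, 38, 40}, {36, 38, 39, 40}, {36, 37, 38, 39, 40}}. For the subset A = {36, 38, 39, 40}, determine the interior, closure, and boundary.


int(A) = {36, 38, 39, 40}, cl(A) = {36, 37, 38, 39, 40}, ∂A = {37}.

Closed sets in (X, τ) are complements of opens:
  closed(X, τ) = {∅, {37}, {39}, {37, 38}, {37, 39}, {36, 37, 39}, {37, 38, 39}, {37, 39, 40}, {36, 37, 38, 39}, {36, 37, 39, 40}, {37, 38, 39, 40}, {36, 37, 38, 39, 40}}.
int(A) = ⋃ {U ∈ τ : U ⊆ A}. Opens contained in A: ∅, {36}, {38}, {40}, {36, 38}, {36, 40}, {38, 40}, {36, 38, 40}, {36, 39, 40}, {36, 38, 39, 40}.
Taking the union of these: int(A) = {36, 38, 39, 40}.
cl(A) = ⋂ {C closed : A ⊆ C}. Closed sets containing A: {36, 37, 38, 39, 40}.
Intersecting these: cl(A) = {36, 37, 38, 39, 40}.
∂A = cl(A) ∖ int(A) = {36, 37, 38, 39, 40} ∖ {36, 38, 39, 40} = {37}.


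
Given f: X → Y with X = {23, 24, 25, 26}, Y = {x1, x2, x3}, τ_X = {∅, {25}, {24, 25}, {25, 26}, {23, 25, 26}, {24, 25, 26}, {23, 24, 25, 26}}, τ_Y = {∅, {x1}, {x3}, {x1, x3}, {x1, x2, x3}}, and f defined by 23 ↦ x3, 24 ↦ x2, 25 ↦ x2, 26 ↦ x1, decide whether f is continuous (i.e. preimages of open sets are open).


f is NOT continuous.

Compute f^{-1}(U) for each U ∈ τ_Y:
  U = ∅: f^{-1}(U) = ∅ ∈ τ_X ✓.
  U = {x1}: f^{-1}(U) = {26} ∉ τ_X ✗.
  U = {x3}: f^{-1}(U) = {23} ∉ τ_X ✗.
  U = {x1, x3}: f^{-1}(U) = {23, 26} ∉ τ_X ✗.
  U = {x1, x2, x3}: f^{-1}(U) = {23, 24, 25, 26} ∈ τ_X ✓.
Found U = {x1} with f^{-1}(U) = {26} not in τ_X. Therefore f is NOT continuous.


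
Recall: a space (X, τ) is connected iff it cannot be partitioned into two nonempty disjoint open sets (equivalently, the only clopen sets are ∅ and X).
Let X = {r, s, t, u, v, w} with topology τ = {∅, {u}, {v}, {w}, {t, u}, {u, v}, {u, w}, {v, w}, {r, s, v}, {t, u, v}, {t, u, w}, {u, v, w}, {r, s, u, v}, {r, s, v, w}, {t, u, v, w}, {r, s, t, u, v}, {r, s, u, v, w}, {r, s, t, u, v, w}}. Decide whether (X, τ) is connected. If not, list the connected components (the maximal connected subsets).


(X, τ) is disconnected; components = [{w}, {t, u}, {r, s, v}].

Find clopen sets (U ∈ τ with X ∖ U ∈ τ):
  U = ∅, X ∖ U = {r, s, t, u, v, w} — both open, so U is clopen.
  U = {w}, X ∖ U = {r, s, t, u, v} — both open, so U is clopen.
  U = {t, u}, X ∖ U = {r, s, v, w} — both open, so U is clopen.
  U = {r, s, v}, X ∖ U = {t, u, w} — both open, so U is clopen.
  U = {t, u, w}, X ∖ U = {r, s, v} — both open, so U is clopen.
  U = {r, s, v, w}, X ∖ U = {t, u} — both open, so U is clopen.
  U = {r, s, t, u, v}, X ∖ U = {w} — both open, so U is clopen.
  U = {r, s, t, u, v, w}, X ∖ U = ∅ — both open, so U is clopen.
Nontrivial clopen(s) exist: e.g. {t, u, w}. So (X, τ) is disconnected.
Compute connected components by grouping points that agree on all clopens:
  component: {w}
  component: {t, u}
  component: {r, s, v}


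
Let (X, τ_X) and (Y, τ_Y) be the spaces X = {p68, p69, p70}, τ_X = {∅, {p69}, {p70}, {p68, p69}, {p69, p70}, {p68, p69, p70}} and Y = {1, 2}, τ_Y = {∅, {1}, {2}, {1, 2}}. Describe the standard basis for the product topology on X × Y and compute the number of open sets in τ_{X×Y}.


Basis B = {∅ × ∅, {p69} × {1}, {p69} × {2}, {p70} × {1}, {p70} × {2}, {p68, p69} × {1}, {p68, p69} × {2}, {p69} × {1, 2}, {p69, p70} × {1}, {p69, p70} × {2}, {p70} × {1, 2}, {p68, p69, p70} × {1}, {p68, p69, p70} × {2}, {p68, p69} × {1, 2}, {p69, p70} × {1, 2}, {p68, p69, p70} × {1, 2}}; |τ_{X×Y}| = 36.

Enumerate products U × V with U ∈ τ_X, V ∈ τ_Y (deduplicated):
  ∅ × ∅ = {} (∅)
  {p69} × {1} = {(p69,1)}
  {p69} × {2} = {(p69,2)}
  {p70} × {1} = {(p70,1)}
  {p70} × {2} = {(p70,2)}
  {p68, p69} × {1} = {(p68,1), (p69,1)}
  {p68, p69} × {2} = {(p68,2), (p69,2)}
  {p69} × {1, 2} = {(p69,1), (p69,2)}
  {p69, p70} × {1} = {(p69,1), (p70,1)}
  {p69, p70} × {2} = {(p69,2), (p70,2)}
  {p70} × {1, 2} = {(p70,1), (p70,2)}
  {p68, p69, p70} × {1} = {(p68,1), (p69,1), (p70,1)}
  {p68, p69, p70} × {2} = {(p68,2), (p69,2), (p70,2)}
  {p68, p69} × {1, 2} = {(p68,1), (p68,2), (p69,1), (p69,2)}
  {p69, p70} × {1, 2} = {(p69,1), (p69,2), (p70,1), (p70,2)}
  {p68, p69, p70} × {1, 2} = {(p68,1), (p68,2), (p69,1), (p69,2), (p70,1), (p70,2)}
These 16 distinct sets form the basis B.
Close under arbitrary unions to get τ_{X×Y}; counting gives |τ_{X×Y}| = 36.


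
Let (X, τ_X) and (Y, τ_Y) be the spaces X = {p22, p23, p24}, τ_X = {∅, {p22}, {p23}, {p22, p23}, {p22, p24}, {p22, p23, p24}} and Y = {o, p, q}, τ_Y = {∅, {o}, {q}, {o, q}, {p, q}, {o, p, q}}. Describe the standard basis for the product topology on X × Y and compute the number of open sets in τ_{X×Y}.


Basis B = {∅ × ∅, {p22} × {o}, {p22} × {q}, {p23} × {o}, {p23} × {q}, {p22} × {o, q}, {p22, p23} × {o}, {p22, p24} × {o}, {p22} × {p, q}, {p22, p23} × {q}, {p22, p24} × {q}, {p23} × {o, q}, {p23} × {p, q}, {p22} × {o, p, q}, {p22, p23, p24} × {o}, {p22, p23, p24} × {q}, {p23} × {o, p, q}, {p22, p23} × {o, q}, {p22, p24} × {o, q}, {p22, p23} × {p, q}, {p22, p24} × {p, q}, {p22, p23} × {o, p, q}, {p22, p24} × {o, p, q}, {p22, p23, p24} × {o, q}, {p22, p23, p24} × {p, q}, {p22, p23, p24} × {o, p, q}}; |τ_{X×Y}| = 108.

Enumerate products U × V with U ∈ τ_X, V ∈ τ_Y (deduplicated):
  ∅ × ∅ = {} (∅)
  {p22} × {o} = {(p22,o)}
  {p22} × {q} = {(p22,q)}
  {p23} × {o} = {(p23,o)}
  {p23} × {q} = {(p23,q)}
  {p22} × {o, q} = {(p22,o), (p22,q)}
  {p22, p23} × {o} = {(p22,o), (p23,o)}
  {p22, p24} × {o} = {(p22,o), (p24,o)}
  {p22} × {p, q} = {(p22,p), (p22,q)}
  {p22, p23} × {q} = {(p22,q), (p23,q)}
  {p22, p24} × {q} = {(p22,q), (p24,q)}
  {p23} × {o, q} = {(p23,o), (p23,q)}
  {p23} × {p, q} = {(p23,p), (p23,q)}
  {p22} × {o, p, q} = {(p22,o), (p22,p), (p22,q)}
  {p22, p23, p24} × {o} = {(p22,o), (p23,o), (p24,o)}
  {p22, p23, p24} × {q} = {(p22,q), (p23,q), (p24,q)}
  {p23} × {o, p, q} = {(p23,o), (p23,p), (p23,q)}
  {p22, p23} × {o, q} = {(p22,o), (p22,q), (p23,o), (p23,q)}
  {p22, p24} × {o, q} = {(p22,o), (p22,q), (p24,o), (p24,q)}
  {p22, p23} × {p, q} = {(p22,p), (p22,q), (p23,p), (p23,q)}
  {p22, p24} × {p, q} = {(p22,p), (p22,q), (p24,p), (p24,q)}
  {p22, p23} × {o, p, q} = {(p22,o), (p22,p), (p22,q), (p23,o), (p23,p), (p23,q)}
  {p22, p24} × {o, p, q} = {(p22,o), (p22,p), (p22,q), (p24,o), (p24,p), (p24,q)}
  {p22, p23, p24} × {o, q} = {(p22,o), (p22,q), (p23,o), (p23,q), (p24,o), (p24,q)}
  {p22, p23, p24} × {p, q} = {(p22,p), (p22,q), (p23,p), (p23,q), (p24,p), (p24,q)}
  {p22, p23, p24} × {o, p, q} = {(p22,o), (p22,p), (p22,q), (p23,o), (p23,p), (p23,q), (p24,o), (p24,p), (p24,q)}
These 26 distinct sets form the basis B.
Close under arbitrary unions to get τ_{X×Y}; counting gives |τ_{X×Y}| = 108.


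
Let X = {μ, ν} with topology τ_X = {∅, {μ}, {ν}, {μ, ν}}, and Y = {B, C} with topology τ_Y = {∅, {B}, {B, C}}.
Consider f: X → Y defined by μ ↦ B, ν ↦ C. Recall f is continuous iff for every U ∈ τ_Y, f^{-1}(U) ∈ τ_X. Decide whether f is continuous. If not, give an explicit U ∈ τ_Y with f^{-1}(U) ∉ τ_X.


f IS continuous.

Compute f^{-1}(U) for each U ∈ τ_Y:
  U = ∅: f^{-1}(U) = ∅ ∈ τ_X ✓.
  U = {B}: f^{-1}(U) = {μ} ∈ τ_X ✓.
  U = {B, C}: f^{-1}(U) = {μ, ν} ∈ τ_X ✓.
Every preimage lies in τ_X, so f IS continuous.


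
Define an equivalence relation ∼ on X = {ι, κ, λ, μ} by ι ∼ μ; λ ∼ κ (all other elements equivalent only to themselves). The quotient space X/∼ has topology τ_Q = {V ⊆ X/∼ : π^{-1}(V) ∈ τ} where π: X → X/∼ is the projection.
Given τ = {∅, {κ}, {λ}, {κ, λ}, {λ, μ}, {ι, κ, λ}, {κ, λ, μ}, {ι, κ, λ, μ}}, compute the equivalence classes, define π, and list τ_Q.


X/∼ = {[ι=μ], [κ=λ]}; |τ_Q| = 3.

Equivalence classes: [ι=μ], [κ=λ].
Quotient map π: X → X/∼ sends ι ↦ [ι=μ], κ ↦ [κ=λ], λ ↦ [κ=λ], μ ↦ [ι=μ].
For each subset V ⊆ X/∼, compute π^{-1}(V) ⊆ X and check whether π^{-1}(V) ∈ τ. V is open in τ_Q iff π^{-1}(V) ∈ τ.
  V = {}: π^{-1}(V) = ∅ ∈ τ ✓.
  V = {[ι=μ]}: π^{-1}(V) = {ι, μ} ∉ τ ✗.
  V = {[κ=λ]}: π^{-1}(V) = {κ, λ} ∈ τ ✓.
  V = {[ι=μ], [κ=λ]}: π^{-1}(V) = {ι, κ, λ, μ} ∈ τ ✓.
Open sets in the quotient: τ_Q = {{}, {[κ=λ]}, {[ι=μ], [κ=λ]}} (3 elements).


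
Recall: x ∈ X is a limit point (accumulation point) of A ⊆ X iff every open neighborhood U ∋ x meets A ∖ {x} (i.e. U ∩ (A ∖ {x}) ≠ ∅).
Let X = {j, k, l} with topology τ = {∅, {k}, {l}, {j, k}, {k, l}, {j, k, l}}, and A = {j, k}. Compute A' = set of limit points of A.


A' = {j}

For each x ∈ X, list the open sets U ∈ τ with x ∈ U, then check whether U ∩ (A ∖ {x}) ≠ ∅ for every such U.
  x = j: opens ∋ x are {j, k}, {j, k, l}; each meets A ∖ {j}, so x IS a limit point.
  x = k: open {k} ∋ x has {k} ∩ (A ∖ {k}) = ∅, so x is NOT a limit point.
  x = l: open {l} ∋ x has {l} ∩ (A ∖ {l}) = ∅, so x is NOT a limit point.
Collecting: A' = {j}.


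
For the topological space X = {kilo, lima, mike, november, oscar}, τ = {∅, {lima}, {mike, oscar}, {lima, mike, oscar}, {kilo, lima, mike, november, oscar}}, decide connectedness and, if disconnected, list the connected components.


(X, τ) is connected.

Find clopen sets (U ∈ τ with X ∖ U ∈ τ):
  U = ∅, X ∖ U = {kilo, lima, mike, november, oscar} — both open, so U is clopen.
  U = {kilo, lima, mike, november, oscar}, X ∖ U = ∅ — both open, so U is clopen.
Only trivial clopens (∅ and X) exist, so (X, τ) is connected.
Compute connected components by grouping points that agree on all clopens:
  component: {kilo, lima, mike, november, oscar}


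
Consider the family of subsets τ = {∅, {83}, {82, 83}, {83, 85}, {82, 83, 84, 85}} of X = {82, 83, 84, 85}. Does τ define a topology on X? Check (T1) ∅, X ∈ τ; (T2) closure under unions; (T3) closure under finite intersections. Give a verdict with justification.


τ is NOT a topology on X.

Axiom (T1): ∅ ∈ τ? Yes; X ∈ τ? Yes.
Axiom (T2/T3): check pairwise unions and intersections of members of τ.
Counterexample for (T2): {82, 83} ∪ {83, 85} = {82, 83, 85} ∉ τ. Therefore τ is NOT a topology.


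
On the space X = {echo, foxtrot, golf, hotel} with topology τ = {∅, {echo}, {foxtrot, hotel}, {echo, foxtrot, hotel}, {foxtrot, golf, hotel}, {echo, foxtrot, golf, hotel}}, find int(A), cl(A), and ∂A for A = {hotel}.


int(A) = ∅, cl(A) = {foxtrot, golf, hotel}, ∂A = {foxtrot, golf, hotel}.

Closed sets in (X, τ) are complements of opens:
  closed(X, τ) = {∅, {echo}, {golf}, {echo, golf}, {foxtrot, golf, hotel}, {echo, foxtrot, golf, hotel}}.
int(A) = ⋃ {U ∈ τ : U ⊆ A}. Opens contained in A: ∅.
Taking the union of these: int(A) = ∅.
cl(A) = ⋂ {C closed : A ⊆ C}. Closed sets containing A: {foxtrot, golf, hotel}, {echo, foxtrot, golf, hotel}.
Intersecting these: cl(A) = {foxtrot, golf, hotel}.
∂A = cl(A) ∖ int(A) = {foxtrot, golf, hotel} ∖ ∅ = {foxtrot, golf, hotel}.


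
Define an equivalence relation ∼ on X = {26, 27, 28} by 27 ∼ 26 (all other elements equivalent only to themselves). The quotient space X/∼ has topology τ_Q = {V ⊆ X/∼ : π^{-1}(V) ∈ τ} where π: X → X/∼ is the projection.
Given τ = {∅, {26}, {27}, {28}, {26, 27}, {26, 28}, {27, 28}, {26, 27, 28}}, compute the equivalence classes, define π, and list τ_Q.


X/∼ = {[26=27], [28]}; |τ_Q| = 4.

Equivalence classes: [26=27], [28].
Quotient map π: X → X/∼ sends 26 ↦ [26=27], 27 ↦ [26=27], 28 ↦ [28].
For each subset V ⊆ X/∼, compute π^{-1}(V) ⊆ X and check whether π^{-1}(V) ∈ τ. V is open in τ_Q iff π^{-1}(V) ∈ τ.
  V = {}: π^{-1}(V) = ∅ ∈ τ ✓.
  V = {[26=27]}: π^{-1}(V) = {26, 27} ∈ τ ✓.
  V = {[28]}: π^{-1}(V) = {28} ∈ τ ✓.
  V = {[26=27], [28]}: π^{-1}(V) = {26, 27, 28} ∈ τ ✓.
Open sets in the quotient: τ_Q = {{}, {[26=27]}, {[28]}, {[26=27], [28]}} (4 elements).
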